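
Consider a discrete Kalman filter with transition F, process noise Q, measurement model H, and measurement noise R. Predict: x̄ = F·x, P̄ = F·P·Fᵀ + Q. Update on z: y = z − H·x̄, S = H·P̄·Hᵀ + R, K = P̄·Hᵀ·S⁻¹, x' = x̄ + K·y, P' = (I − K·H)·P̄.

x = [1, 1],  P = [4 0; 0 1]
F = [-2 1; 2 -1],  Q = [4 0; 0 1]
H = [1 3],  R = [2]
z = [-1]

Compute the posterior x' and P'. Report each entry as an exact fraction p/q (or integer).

x̄ = F·x = [-1, 1]
P̄ = F·P·Fᵀ + Q = [21 -17; -17 18]
y = z − H·x̄ = [-3]
S = H·P̄·Hᵀ + R = [83]
K = P̄·Hᵀ·S⁻¹ = [-30/83; 37/83]
x' = x̄ + K·y = [7/83, -28/83]
P' = (I − K·H)·P̄ = [843/83 -301/83; -301/83 125/83]

x' = [7/83, -28/83]
P' = [843/83 -301/83; -301/83 125/83]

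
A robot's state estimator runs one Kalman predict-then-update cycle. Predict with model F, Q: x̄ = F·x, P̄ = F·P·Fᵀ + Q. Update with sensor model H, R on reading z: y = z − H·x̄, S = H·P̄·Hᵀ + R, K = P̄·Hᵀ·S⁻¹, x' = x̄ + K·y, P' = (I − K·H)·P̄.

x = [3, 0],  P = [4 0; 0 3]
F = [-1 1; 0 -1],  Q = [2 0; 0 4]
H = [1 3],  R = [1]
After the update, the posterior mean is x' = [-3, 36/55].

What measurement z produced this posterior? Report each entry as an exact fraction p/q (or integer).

z = [-1]

x̄ = F·x = [-3, 0]
P̄ = F·P·Fᵀ + Q = [9 -3; -3 7]
S = H·P̄·Hᵀ + R = [55]
K = P̄·Hᵀ·S⁻¹ = [0; 18/55]
x' − x̄ = [0, 36/55] = K·y
y = (KᵀK)⁻¹·Kᵀ·(x' − x̄) = [2]
z = y + H·x̄ = [2] + [-3] = [-1]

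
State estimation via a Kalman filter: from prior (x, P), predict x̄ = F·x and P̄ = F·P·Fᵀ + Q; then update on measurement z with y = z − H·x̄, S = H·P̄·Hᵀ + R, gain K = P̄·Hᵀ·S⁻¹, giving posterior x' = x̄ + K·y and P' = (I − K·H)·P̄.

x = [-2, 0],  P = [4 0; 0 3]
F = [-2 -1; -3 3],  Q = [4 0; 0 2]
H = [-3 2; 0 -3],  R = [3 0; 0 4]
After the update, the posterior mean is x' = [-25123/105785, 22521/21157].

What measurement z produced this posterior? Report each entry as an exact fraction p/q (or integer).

x̄ = F·x = [4, 6]
P̄ = F·P·Fᵀ + Q = [23 15; 15 65]
S = H·P̄·Hᵀ + R = [290 -255; -255 589]
K = P̄·Hᵀ·S⁻¹ = [-34446/105785 -4599/21157; 68/21157 -6975/21157]
x' − x̄ = [-448263/105785, -104421/21157] = K·y
y = (KᵀK)⁻¹·Kᵀ·(x' − x̄) = [3, 15]
z = y + H·x̄ = [3, 15] + [0, -18] = [3, -3]

z = [3, -3]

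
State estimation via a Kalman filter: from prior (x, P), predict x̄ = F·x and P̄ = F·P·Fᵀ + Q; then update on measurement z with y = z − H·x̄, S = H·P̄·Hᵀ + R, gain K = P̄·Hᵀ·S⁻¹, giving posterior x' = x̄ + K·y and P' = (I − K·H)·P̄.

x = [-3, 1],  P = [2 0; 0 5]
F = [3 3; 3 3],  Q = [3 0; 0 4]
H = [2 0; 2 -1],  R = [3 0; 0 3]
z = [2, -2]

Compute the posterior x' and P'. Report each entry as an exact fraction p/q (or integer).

x' = [326/475, 234/95]
P' = [651/950 219/190; 219/190 153/38]

x̄ = F·x = [-6, -6]
P̄ = F·P·Fᵀ + Q = [66 63; 63 67]
y = z − H·x̄ = [14, 4]
S = H·P̄·Hᵀ + R = [267 138; 138 82]
K = P̄·Hᵀ·S⁻¹ = [217/475 69/950; 73/95 -109/190]
x' = x̄ + K·y = [326/475, 234/95]
P' = (I − K·H)·P̄ = [651/950 219/190; 219/190 153/38]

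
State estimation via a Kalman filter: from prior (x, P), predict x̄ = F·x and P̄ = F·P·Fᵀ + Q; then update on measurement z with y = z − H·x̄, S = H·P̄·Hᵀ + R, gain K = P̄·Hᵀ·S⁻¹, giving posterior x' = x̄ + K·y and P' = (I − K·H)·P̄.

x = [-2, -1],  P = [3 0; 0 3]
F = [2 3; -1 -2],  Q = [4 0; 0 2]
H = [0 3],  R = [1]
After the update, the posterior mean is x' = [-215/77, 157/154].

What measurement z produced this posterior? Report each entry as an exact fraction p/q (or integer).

z = [3]

x̄ = F·x = [-7, 4]
P̄ = F·P·Fᵀ + Q = [43 -24; -24 17]
S = H·P̄·Hᵀ + R = [154]
K = P̄·Hᵀ·S⁻¹ = [-36/77; 51/154]
x' − x̄ = [324/77, -459/154] = K·y
y = (KᵀK)⁻¹·Kᵀ·(x' − x̄) = [-9]
z = y + H·x̄ = [-9] + [12] = [3]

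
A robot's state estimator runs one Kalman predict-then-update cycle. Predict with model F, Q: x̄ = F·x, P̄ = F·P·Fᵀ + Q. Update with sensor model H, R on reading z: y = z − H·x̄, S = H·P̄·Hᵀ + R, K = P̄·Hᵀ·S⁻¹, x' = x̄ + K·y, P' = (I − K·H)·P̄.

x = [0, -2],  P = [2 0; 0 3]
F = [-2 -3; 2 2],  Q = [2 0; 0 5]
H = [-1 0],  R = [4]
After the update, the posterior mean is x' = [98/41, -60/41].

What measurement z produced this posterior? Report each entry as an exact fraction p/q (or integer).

x̄ = F·x = [6, -4]
P̄ = F·P·Fᵀ + Q = [37 -26; -26 25]
S = H·P̄·Hᵀ + R = [41]
K = P̄·Hᵀ·S⁻¹ = [-37/41; 26/41]
x' − x̄ = [-148/41, 104/41] = K·y
y = (KᵀK)⁻¹·Kᵀ·(x' − x̄) = [4]
z = y + H·x̄ = [4] + [-6] = [-2]

z = [-2]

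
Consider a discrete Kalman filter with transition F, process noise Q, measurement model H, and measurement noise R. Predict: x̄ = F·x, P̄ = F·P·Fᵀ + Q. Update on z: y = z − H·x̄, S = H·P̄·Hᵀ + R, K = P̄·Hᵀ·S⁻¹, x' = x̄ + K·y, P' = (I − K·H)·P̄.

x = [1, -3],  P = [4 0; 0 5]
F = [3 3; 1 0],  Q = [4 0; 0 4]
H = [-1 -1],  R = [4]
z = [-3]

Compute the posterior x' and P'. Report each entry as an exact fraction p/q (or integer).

x' = [50/121, 281/121]
P' = [876/121 -488/121; -488/121 568/121]

x̄ = F·x = [-6, 1]
P̄ = F·P·Fᵀ + Q = [85 12; 12 8]
y = z − H·x̄ = [-8]
S = H·P̄·Hᵀ + R = [121]
K = P̄·Hᵀ·S⁻¹ = [-97/121; -20/121]
x' = x̄ + K·y = [50/121, 281/121]
P' = (I − K·H)·P̄ = [876/121 -488/121; -488/121 568/121]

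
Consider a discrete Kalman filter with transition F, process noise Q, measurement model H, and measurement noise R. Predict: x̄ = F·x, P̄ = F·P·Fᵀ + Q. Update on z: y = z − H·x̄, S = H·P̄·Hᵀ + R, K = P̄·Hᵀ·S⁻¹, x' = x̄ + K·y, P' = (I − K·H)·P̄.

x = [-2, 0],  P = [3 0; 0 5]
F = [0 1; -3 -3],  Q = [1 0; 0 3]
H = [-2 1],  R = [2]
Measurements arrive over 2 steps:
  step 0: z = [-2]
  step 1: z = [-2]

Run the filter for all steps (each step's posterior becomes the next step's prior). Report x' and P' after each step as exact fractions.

step 0: x̄ = F·x = [0, 6]
step 0: P̄ = F·P·Fᵀ + Q = [6 -15; -15 75]
step 0: y = z − H·x̄ = [-8]
step 0: S = H·P̄·Hᵀ + R = [161]
step 0: K = P̄·Hᵀ·S⁻¹ = [-27/161; 15/23]
step 0: x' = x̄ + K·y = [216/161, 18/23]
step 0: P' = (I − K·H)·P̄ = [237/161 60/23; 60/23 150/23]
step 1: x̄ = F·x = [18/23, -1026/161]
step 1: P̄ = F·P·Fᵀ + Q = [173/23 -630/23; -630/23 19626/161]
step 1: y = z − H·x̄ = [956/161]
step 1: S = H·P̄·Hᵀ + R = [42432/161]
step 1: K = P̄·Hᵀ·S⁻¹ = [-427/2652; 4741/7072]
step 1: x' = x̄ + K·y = [-115/663, -4229/1768]
step 1: P' = (I − K·H)·P̄ = [457/663 467/442; 467/442 12213/3536]

step 0: x' = [216/161, 18/23], P' = [237/161 60/23; 60/23 150/23]
step 1: x' = [-115/663, -4229/1768], P' = [457/663 467/442; 467/442 12213/3536]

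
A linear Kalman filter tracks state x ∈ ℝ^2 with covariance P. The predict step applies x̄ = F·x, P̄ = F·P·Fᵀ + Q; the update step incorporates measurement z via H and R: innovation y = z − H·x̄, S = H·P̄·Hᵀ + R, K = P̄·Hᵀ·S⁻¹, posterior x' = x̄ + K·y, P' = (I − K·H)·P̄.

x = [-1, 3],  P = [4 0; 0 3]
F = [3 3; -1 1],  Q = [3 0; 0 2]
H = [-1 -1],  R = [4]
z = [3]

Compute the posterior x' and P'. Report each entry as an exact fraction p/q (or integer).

x' = [-381/73, 214/73]
P' = [849/73 -597/73; -597/73 621/73]

x̄ = F·x = [6, 4]
P̄ = F·P·Fᵀ + Q = [66 -3; -3 9]
y = z − H·x̄ = [13]
S = H·P̄·Hᵀ + R = [73]
K = P̄·Hᵀ·S⁻¹ = [-63/73; -6/73]
x' = x̄ + K·y = [-381/73, 214/73]
P' = (I − K·H)·P̄ = [849/73 -597/73; -597/73 621/73]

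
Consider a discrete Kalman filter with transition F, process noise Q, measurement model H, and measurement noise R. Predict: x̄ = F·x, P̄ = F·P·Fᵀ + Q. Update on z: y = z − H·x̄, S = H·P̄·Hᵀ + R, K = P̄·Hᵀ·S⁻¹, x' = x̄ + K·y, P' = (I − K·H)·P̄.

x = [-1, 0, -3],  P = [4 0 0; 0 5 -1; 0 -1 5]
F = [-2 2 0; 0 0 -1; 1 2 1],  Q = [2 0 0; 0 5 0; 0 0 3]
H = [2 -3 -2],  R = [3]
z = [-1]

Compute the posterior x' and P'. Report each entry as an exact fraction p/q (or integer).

x̄ = F·x = [2, 3, -4]
P̄ = F·P·Fᵀ + Q = [38 2 10; 2 10 -3; 10 -3 28]
y = z − H·x̄ = [-4]
S = H·P̄·Hᵀ + R = [217]
K = P̄·Hᵀ·S⁻¹ = [50/217; -20/217; -27/217]
x' = x̄ + K·y = [234/217, 731/217, -760/217]
P' = (I − K·H)·P̄ = [5746/217 1434/217 3520/217; 1434/217 1770/217 -1191/217; 3520/217 -1191/217 5347/217]

x' = [234/217, 731/217, -760/217]
P' = [5746/217 1434/217 3520/217; 1434/217 1770/217 -1191/217; 3520/217 -1191/217 5347/217]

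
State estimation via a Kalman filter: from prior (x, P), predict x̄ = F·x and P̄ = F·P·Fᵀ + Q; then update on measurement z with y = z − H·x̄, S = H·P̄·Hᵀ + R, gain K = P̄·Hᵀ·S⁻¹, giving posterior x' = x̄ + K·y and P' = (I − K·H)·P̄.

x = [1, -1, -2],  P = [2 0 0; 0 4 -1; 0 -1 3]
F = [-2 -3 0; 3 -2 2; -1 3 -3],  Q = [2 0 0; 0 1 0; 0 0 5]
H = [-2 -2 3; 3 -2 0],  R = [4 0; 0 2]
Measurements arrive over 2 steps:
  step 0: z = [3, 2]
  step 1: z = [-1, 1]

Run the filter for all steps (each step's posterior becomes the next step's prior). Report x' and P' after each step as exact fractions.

step 0: x' = [1203562/1063319, 744681/1063319, 2361453/1063319], P' = [1031234/1063319 1311490/1063319 1434992/1063319; 1311490/1063319 2143297/1063319 2113090/1063319; 1434992/1063319 2113090/1063319 2625944/1063319]
step 1: x' = [86105681499/120725413003, 75257677960/120725413003, 48005967509/120725413003], P' = [71919953682/120725413003 78715700054/120725413003 88988744200/120725413003; 78715700054/120725413003 134488253417/120725413003 125050917554/120725413003; 88988744200/120725413003 125050917554/120725413003 176181193336/120725413003]

step 0: x̄ = F·x = [1, 1, 2]
step 0: P̄ = F·P·Fᵀ + Q = [46 18 -41; 18 55 -60; -41 -60 88]
step 0: y = z − H·x̄ = [1, 1]
step 0: S = H·P̄·Hᵀ + R = [2556 -101; -101 420]
step 0: K = P̄·Hᵀ·S⁻¹ = [-95118/1063319 235361/1063319; -142576/1063319 -176062/1063319; 195417/1063319 39398/1063319]
step 0: x' = x̄ + K·y = [1203562/1063319, 744681/1063319, 2361453/1063319]
step 0: P' = (I − K·H)·P̄ = [1031234/1063319 1311490/1063319 1434992/1063319; 1311490/1063319 2143297/1063319 2113090/1063319; 1434992/1063319 2113090/1063319 2625944/1063319]
step 1: x̄ = F·x = [-4641167/1063319, 6844230/1063319, -6053878/1063319]
step 1: P̄ = F·P·Fᵀ + Q = [41279127/1063319 -18303580/1063319 6466087/1063319; -18303580/1063319 13998693/1063319 -7710590/1063319; 6466087/1063319 -7710590/1063319 11976390/1063319]
step 1: y = z − H·x̄ = [21504441/1063319, 28675280/1063319]
step 1: S = H·P̄·Hᵀ + R = [201657462/1063319 -50614507/1063319; -50614507/1063319 649276513/1063319]
step 1: K = P̄·Hᵀ·S⁻¹ = [-8576268718/120725413003 29164230469/120725413003; -12813788570/120725413003 -16414703336/120725413003; 25116064125/120725413003 8432198746/120725413003]
step 1: x' = x̄ + K·y = [86105681499/120725413003, 75257677960/120725413003, 48005967509/120725413003]
step 1: P' = (I − K·H)·P̄ = [71919953682/120725413003 78715700054/120725413003 88988744200/120725413003; 78715700054/120725413003 134488253417/120725413003 125050917554/120725413003; 88988744200/120725413003 125050917554/120725413003 176181193336/120725413003]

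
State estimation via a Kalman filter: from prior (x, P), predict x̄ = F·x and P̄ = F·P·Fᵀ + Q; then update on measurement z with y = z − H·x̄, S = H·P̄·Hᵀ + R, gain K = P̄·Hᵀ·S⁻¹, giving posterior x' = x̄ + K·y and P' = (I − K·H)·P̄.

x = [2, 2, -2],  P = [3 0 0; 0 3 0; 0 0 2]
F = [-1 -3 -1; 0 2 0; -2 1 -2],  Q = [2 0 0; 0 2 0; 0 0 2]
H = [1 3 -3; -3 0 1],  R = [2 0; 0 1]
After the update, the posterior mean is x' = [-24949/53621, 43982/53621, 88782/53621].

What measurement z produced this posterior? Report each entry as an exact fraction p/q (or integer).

x̄ = F·x = [-6, 4, 2]
P̄ = F·P·Fᵀ + Q = [34 -18 1; -18 14 6; 1 6 25]
S = H·P̄·Hᵀ + R = [165 13; 13 326]
K = P̄·Hᵀ·S⁻¹ = [-6185/53621 -16366/53621; 1176/53621 9822/53621; -18542/53621 4358/53621]
x' − x̄ = [296777/53621, -170502/53621, -18460/53621] = K·y
y = (KᵀK)⁻¹·Kᵀ·(x' − x̄) = [-3, -17]
z = y + H·x̄ = [-3, -17] + [0, 20] = [-3, 3]

z = [-3, 3]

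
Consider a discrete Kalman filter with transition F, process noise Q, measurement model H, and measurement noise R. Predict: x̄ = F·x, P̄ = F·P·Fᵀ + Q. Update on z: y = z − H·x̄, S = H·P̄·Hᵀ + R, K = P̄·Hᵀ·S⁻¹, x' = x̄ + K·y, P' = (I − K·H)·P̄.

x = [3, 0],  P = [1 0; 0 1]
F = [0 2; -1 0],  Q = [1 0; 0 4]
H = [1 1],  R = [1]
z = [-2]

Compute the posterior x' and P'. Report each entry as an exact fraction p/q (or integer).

x̄ = F·x = [0, -3]
P̄ = F·P·Fᵀ + Q = [5 0; 0 5]
y = z − H·x̄ = [1]
S = H·P̄·Hᵀ + R = [11]
K = P̄·Hᵀ·S⁻¹ = [5/11; 5/11]
x' = x̄ + K·y = [5/11, -28/11]
P' = (I − K·H)·P̄ = [30/11 -25/11; -25/11 30/11]

x' = [5/11, -28/11]
P' = [30/11 -25/11; -25/11 30/11]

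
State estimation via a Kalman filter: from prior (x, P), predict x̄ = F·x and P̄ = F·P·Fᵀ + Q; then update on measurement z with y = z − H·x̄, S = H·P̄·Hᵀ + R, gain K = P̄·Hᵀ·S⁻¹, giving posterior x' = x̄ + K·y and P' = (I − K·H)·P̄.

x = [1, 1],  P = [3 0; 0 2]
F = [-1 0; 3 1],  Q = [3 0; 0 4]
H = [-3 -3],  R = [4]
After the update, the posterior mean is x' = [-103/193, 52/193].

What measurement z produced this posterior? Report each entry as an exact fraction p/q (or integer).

z = [1]

x̄ = F·x = [-1, 4]
P̄ = F·P·Fᵀ + Q = [6 -9; -9 33]
S = H·P̄·Hᵀ + R = [193]
K = P̄·Hᵀ·S⁻¹ = [9/193; -72/193]
x' − x̄ = [90/193, -720/193] = K·y
y = (KᵀK)⁻¹·Kᵀ·(x' − x̄) = [10]
z = y + H·x̄ = [10] + [-9] = [1]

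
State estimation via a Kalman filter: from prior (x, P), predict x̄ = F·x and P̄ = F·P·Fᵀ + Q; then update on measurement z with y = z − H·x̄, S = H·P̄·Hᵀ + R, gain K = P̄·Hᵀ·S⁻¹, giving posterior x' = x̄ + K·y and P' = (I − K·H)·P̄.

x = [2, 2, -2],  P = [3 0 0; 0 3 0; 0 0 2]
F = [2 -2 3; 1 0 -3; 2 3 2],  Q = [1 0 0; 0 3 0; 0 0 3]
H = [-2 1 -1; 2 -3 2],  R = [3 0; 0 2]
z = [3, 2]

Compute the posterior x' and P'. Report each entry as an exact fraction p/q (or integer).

x' = [-73498/14173, 47990/14173, 158110/14173]
P' = [52949/14173 -34860/14173 -109240/14173; -34860/14173 103956/14173 186474/14173; -109240/14173 186474/14173 393392/14173]

x̄ = F·x = [-6, 8, 6]
P̄ = F·P·Fᵀ + Q = [43 -12 6; -12 24 -6; 6 -6 50]
y = z − H·x̄ = [-11, 26]
S = H·P̄·Hᵀ + R = [333 -506; -506 854]
K = P̄·Hᵀ·S⁻¹ = [-10506/14173 -4001/14173; -4266/14173 -4320/14173; 3854/14173 4441/14173]
x' = x̄ + K·y = [-73498/14173, 47990/14173, 158110/14173]
P' = (I − K·H)·P̄ = [52949/14173 -34860/14173 -109240/14173; -34860/14173 103956/14173 186474/14173; -109240/14173 186474/14173 393392/14173]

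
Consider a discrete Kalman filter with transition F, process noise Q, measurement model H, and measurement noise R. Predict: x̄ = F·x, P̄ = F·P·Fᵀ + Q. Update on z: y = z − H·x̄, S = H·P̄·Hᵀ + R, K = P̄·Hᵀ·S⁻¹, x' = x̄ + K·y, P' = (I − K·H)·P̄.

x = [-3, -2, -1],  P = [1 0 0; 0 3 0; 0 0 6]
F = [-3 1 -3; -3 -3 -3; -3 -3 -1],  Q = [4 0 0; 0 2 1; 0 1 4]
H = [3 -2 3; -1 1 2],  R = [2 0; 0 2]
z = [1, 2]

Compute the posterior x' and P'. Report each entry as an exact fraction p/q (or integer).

x' = [-116370/48013, -6380/2527, 53821/48013]
P' = [1410602/144039 93050/7581 -193630/144039; 93050/7581 6344/399 -11530/7581; -193630/144039 -11530/7581 55808/144039]

x̄ = F·x = [10, 18, 16]
P̄ = F·P·Fᵀ + Q = [70 54 18; 54 92 55; 18 55 46]
y = z − H·x̄ = [-41, -38]
S = H·P̄·Hᵀ + R = [430 151; 151 388]
K = P̄·Hᵀ·S⁻¹ = [57508/144039 -14956/144039; 1744/7581 2213/7581; 12337/144039 43088/144039]
x' = x̄ + K·y = [-116370/48013, -6380/2527, 53821/48013]
P' = (I − K·H)·P̄ = [1410602/144039 93050/7581 -193630/144039; 93050/7581 6344/399 -11530/7581; -193630/144039 -11530/7581 55808/144039]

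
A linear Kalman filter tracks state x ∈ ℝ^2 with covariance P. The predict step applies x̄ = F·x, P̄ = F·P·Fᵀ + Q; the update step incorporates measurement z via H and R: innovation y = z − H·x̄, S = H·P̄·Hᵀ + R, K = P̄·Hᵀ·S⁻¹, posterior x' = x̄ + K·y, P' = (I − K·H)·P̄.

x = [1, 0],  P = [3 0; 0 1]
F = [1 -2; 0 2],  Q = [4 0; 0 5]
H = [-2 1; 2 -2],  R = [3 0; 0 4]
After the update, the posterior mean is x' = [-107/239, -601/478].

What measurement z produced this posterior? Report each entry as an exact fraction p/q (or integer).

z = [1, 3]

x̄ = F·x = [1, 0]
P̄ = F·P·Fᵀ + Q = [11 -4; -4 9]
S = H·P̄·Hᵀ + R = [72 -86; -86 116]
K = P̄·Hᵀ·S⁻¹ = [-109/239 -19/239; -66/239 -205/478]
x' − x̄ = [-346/239, -601/478] = K·y
y = (KᵀK)⁻¹·Kᵀ·(x' − x̄) = [3, 1]
z = y + H·x̄ = [3, 1] + [-2, 2] = [1, 3]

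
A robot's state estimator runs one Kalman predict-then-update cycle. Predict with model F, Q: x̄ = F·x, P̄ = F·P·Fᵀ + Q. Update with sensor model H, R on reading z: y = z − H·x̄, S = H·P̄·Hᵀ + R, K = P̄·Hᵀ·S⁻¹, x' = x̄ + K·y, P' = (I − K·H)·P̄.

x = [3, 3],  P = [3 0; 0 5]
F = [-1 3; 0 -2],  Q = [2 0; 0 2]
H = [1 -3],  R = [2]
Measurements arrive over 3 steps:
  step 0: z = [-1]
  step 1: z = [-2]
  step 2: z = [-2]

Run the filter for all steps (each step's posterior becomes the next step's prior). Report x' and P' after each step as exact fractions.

step 0: x̄ = F·x = [6, -6]
step 0: P̄ = F·P·Fᵀ + Q = [50 -30; -30 22]
step 0: y = z − H·x̄ = [-25]
step 0: S = H·P̄·Hᵀ + R = [430]
step 0: K = P̄·Hᵀ·S⁻¹ = [14/43; -48/215]
step 0: x' = x̄ + K·y = [-92/43, -18/43]
step 0: P' = (I − K·H)·P̄ = [190/43 54/43; 54/43 122/215]
step 1: x̄ = F·x = [38/43, 36/43]
step 1: P̄ = F·P·Fᵀ + Q = [858/215 -192/215; -192/215 918/215]
step 1: y = z − H·x̄ = [-16/43]
step 1: S = H·P̄·Hᵀ + R = [10702/215]
step 1: K = P̄·Hᵀ·S⁻¹ = [717/5351; -1473/5351]
step 1: x' = x̄ + K·y = [4462/5351, 5028/5351]
step 1: P' = (I − K·H)·P̄ = [16572/5351 5046/5351; 5046/5351 2664/5351]
step 2: x̄ = F·x = [10622/5351, -10056/5351]
step 2: P̄ = F·P·Fᵀ + Q = [20974/5351 -5892/5351; -5892/5351 21358/5351]
step 2: y = z − H·x̄ = [-51492/5351]
step 2: S = H·P̄·Hᵀ + R = [259250/5351]
step 2: K = P̄·Hᵀ·S⁻¹ = [773/5185; -34983/129625]
step 2: x' = x̄ + K·y = [2854/5185, 93036/129625]
step 2: P' = (I − K·H)·P̄ = [2948/1037 4398/5185; 4398/5185 59972/129625]

step 0: x' = [-92/43, -18/43], P' = [190/43 54/43; 54/43 122/215]
step 1: x' = [4462/5351, 5028/5351], P' = [16572/5351 5046/5351; 5046/5351 2664/5351]
step 2: x' = [2854/5185, 93036/129625], P' = [2948/1037 4398/5185; 4398/5185 59972/129625]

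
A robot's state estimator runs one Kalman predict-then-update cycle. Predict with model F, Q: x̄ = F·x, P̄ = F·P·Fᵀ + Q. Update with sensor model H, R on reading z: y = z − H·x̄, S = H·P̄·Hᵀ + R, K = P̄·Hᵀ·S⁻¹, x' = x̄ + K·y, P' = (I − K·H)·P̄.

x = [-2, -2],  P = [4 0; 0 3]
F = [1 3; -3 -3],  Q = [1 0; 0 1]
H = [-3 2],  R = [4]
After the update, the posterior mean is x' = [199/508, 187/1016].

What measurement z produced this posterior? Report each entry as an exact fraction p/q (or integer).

z = [-1]

x̄ = F·x = [-8, 12]
P̄ = F·P·Fᵀ + Q = [32 -39; -39 64]
S = H·P̄·Hᵀ + R = [1016]
K = P̄·Hᵀ·S⁻¹ = [-87/508; 245/1016]
x' − x̄ = [4263/508, -12005/1016] = K·y
y = (KᵀK)⁻¹·Kᵀ·(x' − x̄) = [-49]
z = y + H·x̄ = [-49] + [48] = [-1]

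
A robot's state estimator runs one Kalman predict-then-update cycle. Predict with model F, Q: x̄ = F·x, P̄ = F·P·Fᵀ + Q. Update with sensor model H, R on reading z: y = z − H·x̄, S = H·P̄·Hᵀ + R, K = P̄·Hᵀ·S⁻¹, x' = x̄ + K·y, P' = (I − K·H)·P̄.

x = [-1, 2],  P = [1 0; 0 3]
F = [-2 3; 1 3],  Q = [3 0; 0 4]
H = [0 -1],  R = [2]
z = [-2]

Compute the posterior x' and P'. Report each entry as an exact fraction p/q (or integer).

x̄ = F·x = [8, 5]
P̄ = F·P·Fᵀ + Q = [34 25; 25 32]
y = z − H·x̄ = [3]
S = H·P̄·Hᵀ + R = [34]
K = P̄·Hᵀ·S⁻¹ = [-25/34; -16/17]
x' = x̄ + K·y = [197/34, 37/17]
P' = (I − K·H)·P̄ = [531/34 25/17; 25/17 32/17]

x' = [197/34, 37/17]
P' = [531/34 25/17; 25/17 32/17]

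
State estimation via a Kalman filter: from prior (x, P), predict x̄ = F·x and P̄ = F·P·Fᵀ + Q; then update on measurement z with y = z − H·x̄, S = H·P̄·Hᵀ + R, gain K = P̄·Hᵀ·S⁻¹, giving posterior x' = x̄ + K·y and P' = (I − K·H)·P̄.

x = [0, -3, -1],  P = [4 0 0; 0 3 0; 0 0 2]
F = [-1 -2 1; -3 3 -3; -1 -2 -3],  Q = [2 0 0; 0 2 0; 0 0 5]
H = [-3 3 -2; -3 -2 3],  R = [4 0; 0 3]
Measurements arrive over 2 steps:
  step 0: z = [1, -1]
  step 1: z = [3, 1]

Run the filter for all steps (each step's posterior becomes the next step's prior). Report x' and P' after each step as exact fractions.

step 0: x̄ = F·x = [5, -6, 9]
step 0: P̄ = F·P·Fᵀ + Q = [20 -12 10; -12 83 12; 10 12 39]
step 0: y = z − H·x̄ = [52, -25]
step 0: S = H·P̄·Hᵀ + R = [1279 -390; -390 398]
step 0: K = P̄·Hᵀ·S⁻¹ = [-24254/178471 -26457/178471; 33609/178471 -9218/178471; -2043/178471 52497/356942]
step 0: x' = x̄ + K·y = [292572/178471, 907292/178471, 1687581/356942]
step 0: P' = (I − K·H)·P̄ = [597214/178471 1701684/178471 1705213/178471; 1701684/178471 5174652/178471 5142234/178471; 1705213/178471 5142234/178471 10319235/356942]
step 1: x̄ = F·x = [-2526731/356942, -1374423/356942, -9277055/356942]
step 1: P̄ = F·P·Fᵀ + Q = [19279511/356942 13300071/356942 73206135/356942; 13300071/356942 12487207/356942 54642387/356942; 73206135/356942 54642387/356942 294739113/356942]
step 1: y = z − H·x̄ = [-10470104/178471, 8929534/178471]
step 1: S = H·P̄·Hᵀ + R = [724824190/178471 -609504954/178471; -609504954/178471 531684524/178471]
step 1: K = P̄·Hᵀ·S⁻¹ = [-6989861235/38890115182 -1534535370/19445057591; 1360761003/38890115182 2591266697/19445057591; -3193719855/19445057591 12986911155/38890115182]
step 1: x' = x̄ + K·y = [-18788639371/38890115182, 29722277221/38890115182, 13735307255/38890115182]
step 1: P' = (I − K·H)·P̄ = [22231538228/19445057591 56465338758/19445057591 58340562030/19445057591; 56465338758/19445057591 174138449514/19445057591 175148905131/19445057591; 58340562030/19445057591 175148905131/19445057591 363199908723/38890115182]

step 0: x' = [292572/178471, 907292/178471, 1687581/356942], P' = [597214/178471 1701684/178471 1705213/178471; 1701684/178471 5174652/178471 5142234/178471; 1705213/178471 5142234/178471 10319235/356942]
step 1: x' = [-18788639371/38890115182, 29722277221/38890115182, 13735307255/38890115182], P' = [22231538228/19445057591 56465338758/19445057591 58340562030/19445057591; 56465338758/19445057591 174138449514/19445057591 175148905131/19445057591; 58340562030/19445057591 175148905131/19445057591 363199908723/38890115182]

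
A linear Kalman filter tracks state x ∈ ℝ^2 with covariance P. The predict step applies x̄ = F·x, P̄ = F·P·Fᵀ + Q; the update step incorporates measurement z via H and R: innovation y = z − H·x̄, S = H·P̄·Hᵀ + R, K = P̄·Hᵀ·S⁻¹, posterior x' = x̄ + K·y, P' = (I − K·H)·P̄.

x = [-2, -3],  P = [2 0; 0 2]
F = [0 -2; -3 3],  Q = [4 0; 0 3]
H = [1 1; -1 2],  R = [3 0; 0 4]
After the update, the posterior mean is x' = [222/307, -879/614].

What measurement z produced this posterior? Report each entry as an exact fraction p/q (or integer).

z = [-2, -3]

x̄ = F·x = [6, -3]
P̄ = F·P·Fᵀ + Q = [12 -12; -12 39]
S = H·P̄·Hᵀ + R = [30 54; 54 220]
K = P̄·Hᵀ·S⁻¹ = [162/307 -90/307; 90/307 207/614]
x' − x̄ = [-1620/307, 963/614] = K·y
y = (KᵀK)⁻¹·Kᵀ·(x' − x̄) = [-5, 9]
z = y + H·x̄ = [-5, 9] + [3, -12] = [-2, -3]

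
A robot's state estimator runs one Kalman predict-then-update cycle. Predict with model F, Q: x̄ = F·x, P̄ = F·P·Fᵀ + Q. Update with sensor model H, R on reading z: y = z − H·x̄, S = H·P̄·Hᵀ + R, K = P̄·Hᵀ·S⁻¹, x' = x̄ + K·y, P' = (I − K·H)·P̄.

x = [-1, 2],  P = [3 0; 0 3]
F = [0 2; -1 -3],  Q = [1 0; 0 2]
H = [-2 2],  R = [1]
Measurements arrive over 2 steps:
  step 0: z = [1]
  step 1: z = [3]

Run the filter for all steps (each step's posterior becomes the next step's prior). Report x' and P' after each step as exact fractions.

step 0: x' = [122/325, 11/13], P' = [381/325 14/13; 14/13 16/13]
step 1: x' = [-21620/59749, 66019/59749], P' = [43121/59749 38096/59749; 38096/59749 47927/59749]

step 0: x̄ = F·x = [4, -5]
step 0: P̄ = F·P·Fᵀ + Q = [13 -18; -18 32]
step 0: y = z − H·x̄ = [19]
step 0: S = H·P̄·Hᵀ + R = [325]
step 0: K = P̄·Hᵀ·S⁻¹ = [-62/325; 4/13]
step 0: x' = x̄ + K·y = [122/325, 11/13]
step 0: P' = (I − K·H)·P̄ = [381/325 14/13; 14/13 16/13]
step 1: x̄ = F·x = [22/13, -947/325]
step 1: P̄ = F·P·Fᵀ + Q = [77/13 -124/13; -124/13 6731/325]
step 1: y = z − H·x̄ = [3969/325]
step 1: S = H·P̄·Hᵀ + R = [59749/325]
step 1: K = P̄·Hᵀ·S⁻¹ = [-10050/59749; 19662/59749]
step 1: x' = x̄ + K·y = [-21620/59749, 66019/59749]
step 1: P' = (I − K·H)·P̄ = [43121/59749 38096/59749; 38096/59749 47927/59749]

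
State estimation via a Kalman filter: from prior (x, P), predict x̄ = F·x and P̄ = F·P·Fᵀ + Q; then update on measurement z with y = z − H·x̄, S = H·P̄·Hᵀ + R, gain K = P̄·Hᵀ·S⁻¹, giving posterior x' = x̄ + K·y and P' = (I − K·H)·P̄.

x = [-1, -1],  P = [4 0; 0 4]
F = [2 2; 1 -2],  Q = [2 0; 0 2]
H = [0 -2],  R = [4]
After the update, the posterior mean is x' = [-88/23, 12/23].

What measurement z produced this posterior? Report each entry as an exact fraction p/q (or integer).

z = [-1]

x̄ = F·x = [-4, 1]
P̄ = F·P·Fᵀ + Q = [34 -8; -8 22]
S = H·P̄·Hᵀ + R = [92]
K = P̄·Hᵀ·S⁻¹ = [4/23; -11/23]
x' − x̄ = [4/23, -11/23] = K·y
y = (KᵀK)⁻¹·Kᵀ·(x' − x̄) = [1]
z = y + H·x̄ = [1] + [-2] = [-1]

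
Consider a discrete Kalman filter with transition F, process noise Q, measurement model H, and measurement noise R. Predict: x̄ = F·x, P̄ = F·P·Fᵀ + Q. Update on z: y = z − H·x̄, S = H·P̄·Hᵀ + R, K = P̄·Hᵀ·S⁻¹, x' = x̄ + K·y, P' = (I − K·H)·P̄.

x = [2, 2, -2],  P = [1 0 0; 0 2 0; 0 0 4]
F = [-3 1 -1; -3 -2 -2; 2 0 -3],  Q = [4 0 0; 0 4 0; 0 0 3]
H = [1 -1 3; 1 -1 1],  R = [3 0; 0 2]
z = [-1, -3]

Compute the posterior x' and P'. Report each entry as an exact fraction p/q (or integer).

x' = [-1214/201, -1924/603, 1081/1809]
P' = [1081/67 1023/67 -62/201; 1023/67 3793/201 968/603; -62/201 968/603 1996/1809]

x̄ = F·x = [-2, -6, 10]
P̄ = F·P·Fᵀ + Q = [19 13 6; 13 37 18; 6 18 43]
y = z − H·x̄ = [-35, -17]
S = H·P̄·Hᵀ + R = [348 111; 111 51]
K = P̄·Hᵀ·S⁻¹ = [-4/201 56/201; 244/603 -602/603; 842/1809 -733/1809]
x' = x̄ + K·y = [-1214/201, -1924/603, 1081/1809]
P' = (I − K·H)·P̄ = [1081/67 1023/67 -62/201; 1023/67 3793/201 968/603; -62/201 968/603 1996/1809]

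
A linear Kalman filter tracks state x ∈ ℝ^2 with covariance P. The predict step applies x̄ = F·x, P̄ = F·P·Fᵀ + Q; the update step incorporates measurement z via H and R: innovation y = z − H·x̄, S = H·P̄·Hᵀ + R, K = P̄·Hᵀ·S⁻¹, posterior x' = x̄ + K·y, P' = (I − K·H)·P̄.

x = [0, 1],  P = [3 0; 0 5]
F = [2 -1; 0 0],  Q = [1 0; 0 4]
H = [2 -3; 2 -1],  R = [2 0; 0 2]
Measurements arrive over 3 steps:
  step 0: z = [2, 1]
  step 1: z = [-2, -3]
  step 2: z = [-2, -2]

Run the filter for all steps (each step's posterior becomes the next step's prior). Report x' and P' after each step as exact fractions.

step 0: x̄ = F·x = [-1, 0]
step 0: P̄ = F·P·Fᵀ + Q = [18 0; 0 4]
step 0: y = z − H·x̄ = [4, 3]
step 0: S = H·P̄·Hᵀ + R = [110 84; 84 78]
step 0: K = P̄·Hᵀ·S⁻¹ = [-18/127 78/127; -50/127 142/381]
step 0: x' = x̄ + K·y = [35/127, -58/127]
step 0: P' = (I − K·H)·P̄ = [126/127 96/127; 96/127 292/381]
step 1: x̄ = F·x = [128/127, 0]
step 1: P̄ = F·P·Fᵀ + Q = [1033/381 0; 0 4]
step 1: y = z − H·x̄ = [-510/127, -637/127]
step 1: S = H·P̄·Hᵀ + R = [18610/381 8704/381; 8704/381 6418/381]
step 1: K = P̄·Hᵀ·S⁻¹ = [-3099/28661 13429/28661; -10550/28661 7502/28661]
step 1: x' = x̄ + K·y = [-26025/28661, 4738/28661]
step 1: P' = (I − K·H)·P̄ = [21693/28661 16528/28661; 16528/28661 18052/28661]
step 2: x̄ = F·x = [-56788/28661, 0]
step 2: P̄ = F·P·Fᵀ + Q = [67373/28661 0; 0 4]
step 2: y = z − H·x̄ = [56254/28661, 56254/28661]
step 2: S = H·P̄·Hᵀ + R = [1358610/28661 613424/28661; 613424/28661 441458/28661]
step 2: K = P̄·Hᵀ·S⁻¹ = [-202119/1949341 875849/1949341; -710950/1949341 481662/1949341]
step 2: x' = x̄ + K·y = [-2540008/1949341, -450032/1949341]
step 2: P' = (I − K·H)·P̄ = [1414833/1949341 1077968/1949341; 1077968/1949341 1192612/1949341]

step 0: x' = [35/127, -58/127], P' = [126/127 96/127; 96/127 292/381]
step 1: x' = [-26025/28661, 4738/28661], P' = [21693/28661 16528/28661; 16528/28661 18052/28661]
step 2: x' = [-2540008/1949341, -450032/1949341], P' = [1414833/1949341 1077968/1949341; 1077968/1949341 1192612/1949341]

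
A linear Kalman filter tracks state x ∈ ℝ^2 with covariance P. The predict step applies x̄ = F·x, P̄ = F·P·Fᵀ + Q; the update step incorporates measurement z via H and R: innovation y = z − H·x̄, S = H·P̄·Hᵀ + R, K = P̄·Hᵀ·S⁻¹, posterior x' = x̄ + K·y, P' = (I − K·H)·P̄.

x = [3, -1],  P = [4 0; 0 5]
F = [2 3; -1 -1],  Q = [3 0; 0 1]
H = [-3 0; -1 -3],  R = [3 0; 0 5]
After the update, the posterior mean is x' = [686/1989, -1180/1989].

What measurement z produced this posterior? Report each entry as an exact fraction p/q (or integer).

x̄ = F·x = [3, -2]
P̄ = F·P·Fᵀ + Q = [64 -23; -23 10]
S = H·P̄·Hᵀ + R = [579 -15; -15 21]
K = P̄·Hᵀ·S⁻¹ = [-1319/3978 5/3978; 224/1989 -503/1989]
x' − x̄ = [-5281/1989, 2798/1989] = K·y
y = (KᵀK)⁻¹·Kᵀ·(x' − x̄) = [8, -2]
z = y + H·x̄ = [8, -2] + [-9, 3] = [-1, 1]

z = [-1, 1]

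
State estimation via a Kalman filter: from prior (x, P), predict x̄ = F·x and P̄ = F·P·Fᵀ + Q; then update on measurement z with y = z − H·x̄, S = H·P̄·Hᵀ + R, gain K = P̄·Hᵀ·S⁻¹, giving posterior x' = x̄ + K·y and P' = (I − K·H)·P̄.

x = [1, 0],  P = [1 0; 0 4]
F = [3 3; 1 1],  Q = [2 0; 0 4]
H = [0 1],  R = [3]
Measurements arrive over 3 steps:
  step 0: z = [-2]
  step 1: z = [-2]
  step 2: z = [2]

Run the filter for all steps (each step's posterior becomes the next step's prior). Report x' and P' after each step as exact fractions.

step 0: x̄ = F·x = [3, 1]
step 0: P̄ = F·P·Fᵀ + Q = [47 15; 15 9]
step 0: y = z − H·x̄ = [-3]
step 0: S = H·P̄·Hᵀ + R = [12]
step 0: K = P̄·Hᵀ·S⁻¹ = [5/4; 3/4]
step 0: x' = x̄ + K·y = [-3/4, -5/4]
step 0: P' = (I − K·H)·P̄ = [113/4 15/4; 15/4 9/4]
step 1: x̄ = F·x = [-6, -2]
step 1: P̄ = F·P·Fᵀ + Q = [344 114; 114 42]
step 1: y = z − H·x̄ = [0]
step 1: S = H·P̄·Hᵀ + R = [45]
step 1: K = P̄·Hᵀ·S⁻¹ = [38/15; 14/15]
step 1: x' = x̄ + K·y = [-6, -2]
step 1: P' = (I − K·H)·P̄ = [276/5 38/5; 38/5 14/5]
step 2: x̄ = F·x = [-24, -8]
step 2: P̄ = F·P·Fᵀ + Q = [3304/5 1098/5; 1098/5 386/5]
step 2: y = z − H·x̄ = [10]
step 2: S = H·P̄·Hᵀ + R = [401/5]
step 2: K = P̄·Hᵀ·S⁻¹ = [1098/401; 386/401]
step 2: x' = x̄ + K·y = [1356/401, 652/401]
step 2: P' = (I − K·H)·P̄ = [23860/401 3294/401; 3294/401 1158/401]

step 0: x' = [-3/4, -5/4], P' = [113/4 15/4; 15/4 9/4]
step 1: x' = [-6, -2], P' = [276/5 38/5; 38/5 14/5]
step 2: x' = [1356/401, 652/401], P' = [23860/401 3294/401; 3294/401 1158/401]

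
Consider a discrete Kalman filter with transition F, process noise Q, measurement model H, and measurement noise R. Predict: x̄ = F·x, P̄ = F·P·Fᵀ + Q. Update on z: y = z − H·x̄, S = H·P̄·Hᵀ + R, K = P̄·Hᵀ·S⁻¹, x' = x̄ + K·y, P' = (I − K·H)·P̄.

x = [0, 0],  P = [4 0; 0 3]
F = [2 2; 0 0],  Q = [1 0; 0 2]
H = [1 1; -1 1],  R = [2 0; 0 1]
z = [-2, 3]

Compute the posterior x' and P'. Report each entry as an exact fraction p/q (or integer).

x' = [-812/327, 124/327]
P' = [232/327 58/327; 58/327 178/327]

x̄ = F·x = [0, 0]
P̄ = F·P·Fᵀ + Q = [29 0; 0 2]
y = z − H·x̄ = [-2, 3]
S = H·P̄·Hᵀ + R = [33 -27; -27 32]
K = P̄·Hᵀ·S⁻¹ = [145/327 -58/109; 118/327 40/109]
x' = x̄ + K·y = [-812/327, 124/327]
P' = (I − K·H)·P̄ = [232/327 58/327; 58/327 178/327]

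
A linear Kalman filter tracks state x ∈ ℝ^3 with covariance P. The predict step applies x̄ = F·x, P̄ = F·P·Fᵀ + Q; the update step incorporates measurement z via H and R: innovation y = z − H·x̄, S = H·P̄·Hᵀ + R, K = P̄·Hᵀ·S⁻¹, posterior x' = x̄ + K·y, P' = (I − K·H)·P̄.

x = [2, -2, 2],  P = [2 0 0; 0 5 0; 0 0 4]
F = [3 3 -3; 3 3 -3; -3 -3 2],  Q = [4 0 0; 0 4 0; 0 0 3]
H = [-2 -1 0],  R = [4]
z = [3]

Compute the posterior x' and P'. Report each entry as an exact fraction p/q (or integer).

x̄ = F·x = [-6, -6, 4]
P̄ = F·P·Fᵀ + Q = [103 99 -87; 99 103 -87; -87 -87 82]
y = z − H·x̄ = [-15]
S = H·P̄·Hᵀ + R = [915]
K = P̄·Hᵀ·S⁻¹ = [-1/3; -301/915; 87/305]
x' = x̄ + K·y = [-1, -65/61, -17/61]
P' = (I − K·H)·P̄ = [4/3 -4/3 0; -4/3 3644/915 -348/305; 0 -348/305 2303/305]

x' = [-1, -65/61, -17/61]
P' = [4/3 -4/3 0; -4/3 3644/915 -348/305; 0 -348/305 2303/305]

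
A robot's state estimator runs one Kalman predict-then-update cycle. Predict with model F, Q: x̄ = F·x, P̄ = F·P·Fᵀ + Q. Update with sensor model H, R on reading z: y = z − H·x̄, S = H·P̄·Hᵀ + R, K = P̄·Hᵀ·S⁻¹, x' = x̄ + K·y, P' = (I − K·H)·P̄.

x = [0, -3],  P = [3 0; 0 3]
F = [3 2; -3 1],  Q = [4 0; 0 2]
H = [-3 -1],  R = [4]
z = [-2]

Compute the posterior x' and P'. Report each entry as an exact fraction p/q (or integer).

x̄ = F·x = [-6, -3]
P̄ = F·P·Fᵀ + Q = [43 -21; -21 32]
y = z − H·x̄ = [-23]
S = H·P̄·Hᵀ + R = [297]
K = P̄·Hᵀ·S⁻¹ = [-4/11; 31/297]
x' = x̄ + K·y = [26/11, -1604/297]
P' = (I − K·H)·P̄ = [41/11 -107/11; -107/11 8543/297]

x' = [26/11, -1604/297]
P' = [41/11 -107/11; -107/11 8543/297]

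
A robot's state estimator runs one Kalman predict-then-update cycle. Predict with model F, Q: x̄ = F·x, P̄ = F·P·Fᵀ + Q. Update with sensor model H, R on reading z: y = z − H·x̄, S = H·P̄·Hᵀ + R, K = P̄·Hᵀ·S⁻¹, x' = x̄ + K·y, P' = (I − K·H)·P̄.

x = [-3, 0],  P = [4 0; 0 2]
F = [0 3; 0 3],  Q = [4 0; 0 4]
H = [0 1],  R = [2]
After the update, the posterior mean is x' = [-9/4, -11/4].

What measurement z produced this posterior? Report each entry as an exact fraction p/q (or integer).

x̄ = F·x = [0, 0]
P̄ = F·P·Fᵀ + Q = [22 18; 18 22]
S = H·P̄·Hᵀ + R = [24]
K = P̄·Hᵀ·S⁻¹ = [3/4; 11/12]
x' − x̄ = [-9/4, -11/4] = K·y
y = (KᵀK)⁻¹·Kᵀ·(x' − x̄) = [-3]
z = y + H·x̄ = [-3] + [0] = [-3]

z = [-3]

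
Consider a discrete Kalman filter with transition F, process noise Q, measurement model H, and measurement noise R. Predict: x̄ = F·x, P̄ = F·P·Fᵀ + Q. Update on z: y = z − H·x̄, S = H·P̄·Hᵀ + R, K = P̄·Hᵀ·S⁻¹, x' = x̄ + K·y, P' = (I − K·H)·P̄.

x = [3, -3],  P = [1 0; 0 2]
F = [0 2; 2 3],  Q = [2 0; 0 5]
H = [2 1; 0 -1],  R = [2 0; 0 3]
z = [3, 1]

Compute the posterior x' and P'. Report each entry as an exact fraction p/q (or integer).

x' = [118/303, 127/101]
P' = [230/303 -76/101; -76/101 186/101]

x̄ = F·x = [-6, -3]
P̄ = F·P·Fᵀ + Q = [10 12; 12 27]
y = z − H·x̄ = [18, -2]
S = H·P̄·Hᵀ + R = [117 -51; -51 30]
K = P̄·Hᵀ·S⁻¹ = [116/303 76/303; 17/101 -62/101]
x' = x̄ + K·y = [118/303, 127/101]
P' = (I − K·H)·P̄ = [230/303 -76/101; -76/101 186/101]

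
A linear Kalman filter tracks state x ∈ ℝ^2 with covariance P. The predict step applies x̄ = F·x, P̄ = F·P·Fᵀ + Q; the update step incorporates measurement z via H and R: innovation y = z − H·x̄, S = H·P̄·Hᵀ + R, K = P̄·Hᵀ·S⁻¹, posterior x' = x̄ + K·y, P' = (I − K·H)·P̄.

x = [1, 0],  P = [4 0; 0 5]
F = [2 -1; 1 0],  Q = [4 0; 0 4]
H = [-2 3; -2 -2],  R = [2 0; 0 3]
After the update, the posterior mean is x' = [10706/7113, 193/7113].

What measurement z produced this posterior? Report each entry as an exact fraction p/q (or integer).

x̄ = F·x = [2, 1]
P̄ = F·P·Fᵀ + Q = [25 8; 8 8]
S = H·P̄·Hᵀ + R = [78 36; 36 199]
K = P̄·Hᵀ·S⁻¹ = [-1399/7113 -702/2371; 1372/7113 -464/2371]
x' − x̄ = [-3520/7113, -6920/7113] = K·y
y = (KᵀK)⁻¹·Kᵀ·(x' − x̄) = [-2, 3]
z = y + H·x̄ = [-2, 3] + [-1, -6] = [-3, -3]

z = [-3, -3]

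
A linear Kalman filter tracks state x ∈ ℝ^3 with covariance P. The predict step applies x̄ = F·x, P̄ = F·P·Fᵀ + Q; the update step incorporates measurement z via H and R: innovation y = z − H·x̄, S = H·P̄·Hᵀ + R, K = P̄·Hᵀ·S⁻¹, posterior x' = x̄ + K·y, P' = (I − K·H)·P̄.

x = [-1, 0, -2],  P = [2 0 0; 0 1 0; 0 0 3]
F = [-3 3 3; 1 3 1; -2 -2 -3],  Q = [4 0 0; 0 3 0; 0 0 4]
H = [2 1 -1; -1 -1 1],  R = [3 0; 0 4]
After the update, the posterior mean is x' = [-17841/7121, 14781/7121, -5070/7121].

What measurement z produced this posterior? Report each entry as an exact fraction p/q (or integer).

z = [-3, -2]

x̄ = F·x = [-3, -3, 8]
P̄ = F·P·Fᵀ + Q = [58 12 -21; 12 17 -19; -21 -19 43]
S = H·P̄·Hᵀ + R = [465 -313; -313 226]
K = P̄·Hᵀ·S⁻¹ = [5191/7121 4322/7121; -1464/7121 -3540/7121; 2475/7121 6043/7121]
x' − x̄ = [3522/7121, 36144/7121, -62038/7121] = K·y
y = (KᵀK)⁻¹·Kᵀ·(x' − x̄) = [14, -16]
z = y + H·x̄ = [14, -16] + [-17, 14] = [-3, -2]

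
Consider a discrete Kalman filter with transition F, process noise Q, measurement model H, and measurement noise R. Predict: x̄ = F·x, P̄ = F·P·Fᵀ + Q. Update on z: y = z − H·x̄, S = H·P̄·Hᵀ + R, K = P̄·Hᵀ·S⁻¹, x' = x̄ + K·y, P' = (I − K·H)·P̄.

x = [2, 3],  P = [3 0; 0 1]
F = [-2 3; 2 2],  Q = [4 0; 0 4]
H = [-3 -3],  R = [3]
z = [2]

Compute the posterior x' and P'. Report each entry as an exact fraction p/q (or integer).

x̄ = F·x = [5, 10]
P̄ = F·P·Fᵀ + Q = [25 -6; -6 20]
y = z − H·x̄ = [47]
S = H·P̄·Hᵀ + R = [300]
K = P̄·Hᵀ·S⁻¹ = [-19/100; -7/50]
x' = x̄ + K·y = [-393/100, 171/50]
P' = (I − K·H)·P̄ = [1417/100 -699/50; -699/50 353/25]

x' = [-393/100, 171/50]
P' = [1417/100 -699/50; -699/50 353/25]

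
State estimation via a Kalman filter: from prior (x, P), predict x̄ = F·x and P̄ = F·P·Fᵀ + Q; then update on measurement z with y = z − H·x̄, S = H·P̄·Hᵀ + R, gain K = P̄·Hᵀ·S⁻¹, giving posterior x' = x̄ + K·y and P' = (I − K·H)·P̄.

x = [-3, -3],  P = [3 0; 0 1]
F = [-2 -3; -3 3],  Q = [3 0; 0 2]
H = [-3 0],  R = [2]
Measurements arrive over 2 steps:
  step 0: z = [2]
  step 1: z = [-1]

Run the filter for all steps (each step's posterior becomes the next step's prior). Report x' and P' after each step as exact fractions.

step 0: x' = [-57/109, -1269/218], P' = [24/109 9/109; 9/109 7555/218]
step 1: x' = [215241/621949, 1181286/621949], P' = [138114/621949 -135306/621949; -135306/621949 6584435/621949]

step 0: x̄ = F·x = [15, 0]
step 0: P̄ = F·P·Fᵀ + Q = [24 9; 9 38]
step 0: y = z − H·x̄ = [47]
step 0: S = H·P̄·Hᵀ + R = [218]
step 0: K = P̄·Hᵀ·S⁻¹ = [-36/109; -27/218]
step 0: x' = x̄ + K·y = [-57/109, -1269/218]
step 0: P' = (I − K·H)·P̄ = [24/109 9/109; 9/109 7555/218]
step 1: x̄ = F·x = [4035/218, -3465/218]
step 1: P̄ = F·P·Fᵀ + Q = [69057/218 -67653/218; -67653/218 68539/218]
step 1: y = z − H·x̄ = [11887/218]
step 1: S = H·P̄·Hᵀ + R = [621949/218]
step 1: K = P̄·Hᵀ·S⁻¹ = [-207171/621949; 202959/621949]
step 1: x' = x̄ + K·y = [215241/621949, 1181286/621949]
step 1: P' = (I − K·H)·P̄ = [138114/621949 -135306/621949; -135306/621949 6584435/621949]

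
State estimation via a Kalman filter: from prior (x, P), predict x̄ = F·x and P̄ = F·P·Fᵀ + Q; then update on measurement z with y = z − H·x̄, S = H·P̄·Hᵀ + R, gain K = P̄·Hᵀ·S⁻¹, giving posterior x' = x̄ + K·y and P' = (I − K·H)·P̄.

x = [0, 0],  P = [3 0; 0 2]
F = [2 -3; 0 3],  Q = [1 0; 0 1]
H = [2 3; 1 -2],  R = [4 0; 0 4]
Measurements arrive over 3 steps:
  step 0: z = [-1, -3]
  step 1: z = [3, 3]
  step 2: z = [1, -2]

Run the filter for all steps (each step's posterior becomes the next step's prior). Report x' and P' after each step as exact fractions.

step 0: x̄ = F·x = [0, 0]
step 0: P̄ = F·P·Fᵀ + Q = [31 -18; -18 19]
step 0: y = z − H·x̄ = [-1, -3]
step 0: S = H·P̄·Hᵀ + R = [83 -34; -34 183]
step 0: K = P̄·Hᵀ·S⁻¹ = [3742/14033 5833/14033; 1939/14033 -3934/14033]
step 0: x' = x̄ + K·y = [-21241/14033, 9863/14033]
step 0: P' = (I − K·H)·P̄ = [14276/14033 -4528/14033; -4528/14033 5604/14033]
step 1: x̄ = F·x = [-72071/14033, 29589/14033]
step 1: P̄ = F·P·Fᵀ + Q = [175909/14033 -77604/14033; -77604/14033 64469/14033]
step 1: y = z − H·x̄ = [97474/14033, 173348/14033]
step 1: S = H·P̄·Hᵀ + R = [408741/14033 42608/14033; 42608/14033 800333/14033]
step 1: K = P̄·Hᵀ·S⁻¹ = [304306/1220107 488587/1220107; 400813/3311719 -875994/3311719]
step 1: x' = x̄ + K·y = [1882931/1220107, -1054123/3311719]
step 1: P' = (I − K·H)·P̄ = [1185356/1220107 -54928/174301; -54928/174301 1230172/3311719]
step 2: x̄ = F·x = [93687961/23182033, -3162369/3311719]
step 2: P̄ = F·P·Fᵀ + Q = [278435013/23182033 -17333340/3311719; -17333340/3311719 14383267/3311719]
step 2: y = z − H·x̄ = [-97784140/23182033, -184325193/23182033]
step 2: S = H·P̄·Hᵀ + R = [656613445/23182033 74106192/23182033; 74106192/23182033 1259228141/23182033]
step 2: K = P̄·Hᵀ·S⁻¹ = [8810716470/35429783057 14143262481/35429783057; 4257145851/35429783057 -9330033398/35429783057]
step 2: x' = x̄ + K·y = [-6434456632/35429783057, 22395987771/35429783057]
step 2: P' = (I − K·H)·P̄ = [34314983076/35429783057 -11129033424/35429783057; -11129033424/35429783057 13095550084/35429783057]

step 0: x' = [-21241/14033, 9863/14033], P' = [14276/14033 -4528/14033; -4528/14033 5604/14033]
step 1: x' = [1882931/1220107, -1054123/3311719], P' = [1185356/1220107 -54928/174301; -54928/174301 1230172/3311719]
step 2: x' = [-6434456632/35429783057, 22395987771/35429783057], P' = [34314983076/35429783057 -11129033424/35429783057; -11129033424/35429783057 13095550084/35429783057]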